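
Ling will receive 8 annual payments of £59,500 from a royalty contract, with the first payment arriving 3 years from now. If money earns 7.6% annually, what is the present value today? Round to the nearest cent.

£299,865.46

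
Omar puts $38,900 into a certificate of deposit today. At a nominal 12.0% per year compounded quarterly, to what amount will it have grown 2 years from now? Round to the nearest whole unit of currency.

Periodic rate i = 0.12/4 = 0.03; n = 2 × 4 = 8 periods.
FV = 38,900 × (1 + 0.03)^8 = 49,277.3562

$49,277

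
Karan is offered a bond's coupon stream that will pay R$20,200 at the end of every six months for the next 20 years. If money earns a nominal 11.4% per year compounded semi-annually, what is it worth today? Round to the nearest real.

R$315,796

i = 0.114/2 = 0.057 per half-year; n = 20·2 = 40.
PV = 20200 × [1 − (1+0.057)^(−40)] / 0.057 = 20200 × 15.633454 = 315,795.7656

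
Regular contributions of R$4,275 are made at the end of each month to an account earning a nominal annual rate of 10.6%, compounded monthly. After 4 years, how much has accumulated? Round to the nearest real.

R$254,186

i = 0.106/12 = 0.00883333 per month; n = 4·12 = 48.
Accumulation factor s(48|0.00883333) = 59.458803; FV = 4275 × 59.458803 = 254,186.3849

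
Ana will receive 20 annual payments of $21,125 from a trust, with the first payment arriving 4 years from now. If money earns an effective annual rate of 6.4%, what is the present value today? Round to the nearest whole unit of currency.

$194,783

Value one period before first payment (t=3): 21125 × [1 − (1+0.064)^(−20)] / 0.064 = 21125 × 11.106571 = 234,626.3114
PV₀ = 234,626.3114 / (1+0.064)^3 = 234,626.3114 / 1.204550 = 194,783.3493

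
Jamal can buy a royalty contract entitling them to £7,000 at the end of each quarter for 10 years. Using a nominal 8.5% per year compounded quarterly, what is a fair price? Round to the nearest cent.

Periodic rate i = 0.085/4 = 0.02125; n = 10 × 4 = 40 periods.
PV = PMT · [1 − (1+i)^(−n)] / i = 7000 · 26.765261 = 187,356.8303

£187,356.83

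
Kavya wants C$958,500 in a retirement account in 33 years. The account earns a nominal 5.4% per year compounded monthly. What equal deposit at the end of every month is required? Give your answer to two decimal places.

C$877.03

Periodic rate i = 0.054/12 = 0.0045; n = 33 × 12 = 396 periods.
FV-annuity factor = 1092.894063; PMT = 958500 / 1092.894063 = 877.0292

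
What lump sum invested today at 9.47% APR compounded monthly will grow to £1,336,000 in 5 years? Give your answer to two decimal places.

Periodic rate i = 0.0947/12 = 0.00789167; n = 5 × 12 = 60 periods.
PV = 1,336,000 / (1 + 0.00789167)^60 = 1,336,000 / 1.602623 = 833,633.5642

£833,633.56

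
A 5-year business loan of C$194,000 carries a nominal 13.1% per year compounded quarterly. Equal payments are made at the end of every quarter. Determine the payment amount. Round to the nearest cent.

C$13,373.63

With 4 periods per year: i = 0.03275, n = 20.
Annuity-PV factor = 14.506156; PMT = 194000 / 14.506156 = 13,373.6326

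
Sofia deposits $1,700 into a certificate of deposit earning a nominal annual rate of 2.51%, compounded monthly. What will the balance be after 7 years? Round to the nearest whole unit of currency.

$2,026

i = 0.0251/12 = 0.00209167 per month; n = 7·12 = 84.
FV = PV·(1+i)^n = 1,700 × 1.191862 = 2,026.1648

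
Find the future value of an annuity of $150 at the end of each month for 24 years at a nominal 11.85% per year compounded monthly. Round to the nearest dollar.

$242,222

i = 0.1185/12 = 0.009875 per month; n = 24·12 = 288.
FV = 150 × [(1+0.009875)^288 − 1] / 0.009875 = 150 × 1614.815181 = 242,222.2771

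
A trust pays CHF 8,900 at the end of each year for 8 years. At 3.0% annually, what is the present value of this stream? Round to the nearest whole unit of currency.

CHF 62,475

Annuity factor a(8|0.03) = 7.019692; PV = 8900 × 7.019692 = 62,475.2605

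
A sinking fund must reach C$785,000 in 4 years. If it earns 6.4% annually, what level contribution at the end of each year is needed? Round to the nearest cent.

PMT = 785000 / ( [(1+0.064)^4 − 1] / 0.064 ) = 785000 / 4.400646 = 178,382.8952

C$178,382.90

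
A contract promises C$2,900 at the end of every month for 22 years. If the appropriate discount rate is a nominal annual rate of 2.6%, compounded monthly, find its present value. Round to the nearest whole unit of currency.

C$582,572

With 12 periods per year: i = 0.00216667, n = 264.
Annuity factor a(264|0.00216667) = 200.886988; PV = 2900 × 200.886988 = 582,572.2657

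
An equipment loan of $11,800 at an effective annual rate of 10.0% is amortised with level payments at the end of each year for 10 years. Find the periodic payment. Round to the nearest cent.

$1,920.40

Annuity-PV factor = 6.144567; PMT = 11800 / 6.144567 = 1,920.3957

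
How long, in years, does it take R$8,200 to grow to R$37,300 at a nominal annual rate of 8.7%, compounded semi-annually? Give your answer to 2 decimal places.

17.79 years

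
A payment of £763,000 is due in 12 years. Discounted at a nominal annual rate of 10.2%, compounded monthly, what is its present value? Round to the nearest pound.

With 12 periods per year: i = 0.0085, n = 144.
PV = FV·(1+i)^(−n) = 763,000 × 0.295577 = 225,524.9374

£225,525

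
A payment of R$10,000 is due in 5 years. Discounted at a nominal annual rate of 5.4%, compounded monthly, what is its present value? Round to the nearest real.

R$7,638

With 12 periods per year: i = 0.0045, n = 60.
PV = FV·(1+i)^(−n) = 10,000 × 0.763842 = 7,638.4200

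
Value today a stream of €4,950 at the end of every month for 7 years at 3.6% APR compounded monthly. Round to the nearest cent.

i = 0.036/12 = 0.003 per month; n = 7·12 = 84.
PV = 4950 × [1 − (1+0.003)^(−84)] / 0.003 = 4950 × 74.153998 = 367,062.2907

€367,062.29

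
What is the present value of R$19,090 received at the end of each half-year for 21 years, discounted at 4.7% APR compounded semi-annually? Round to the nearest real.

i = 0.047/2 = 0.0235 per half-year; n = 21·2 = 42.
PV = PMT · [1 − (1+i)^(−n)] / i = 19090 · 26.511781 = 506,109.8912

R$506,110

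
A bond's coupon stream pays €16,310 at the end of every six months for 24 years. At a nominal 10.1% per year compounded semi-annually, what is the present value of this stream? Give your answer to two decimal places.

€292,620.77

With 2 periods per year: i = 0.0505, n = 48.
Annuity factor a(48|0.0505) = 17.941188; PV = 16310 × 17.941188 = 292,620.7748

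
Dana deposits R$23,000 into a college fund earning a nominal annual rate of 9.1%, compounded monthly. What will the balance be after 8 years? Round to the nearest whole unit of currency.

R$47,501

i = 0.091/12 = 0.00758333 per month; n = 8·12 = 96.
FV = PV·(1+i)^n = 23,000 × 2.065255 = 47,500.8573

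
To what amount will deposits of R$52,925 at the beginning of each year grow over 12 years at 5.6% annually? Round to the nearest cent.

R$921,112.98

FV = PMT · [(1+i)^n − 1] / i × (1+i) = 52925 · 17.404119 = 921,112.9827
Payments are at the start of each period, so multiply by (1+i).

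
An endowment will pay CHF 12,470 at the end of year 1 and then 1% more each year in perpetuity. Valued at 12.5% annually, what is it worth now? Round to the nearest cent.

CHF 108,434.78

PV = D₁/(r − g) = 12470/(0.125 − 0.01) = 108,434.7826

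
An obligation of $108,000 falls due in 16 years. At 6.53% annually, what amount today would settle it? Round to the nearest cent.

$39,253.01

Discount factor = (1+0.0653)^(−16) = 0.363454; PV = 108,000 × 0.363454 = 39,253.0062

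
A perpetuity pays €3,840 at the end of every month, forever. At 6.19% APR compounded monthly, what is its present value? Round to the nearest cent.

Periodic rate i = 0.0619/12 = 0.00515833.
PV = C/r = 3840/0.00515833 = 744,426.4943

€744,426.49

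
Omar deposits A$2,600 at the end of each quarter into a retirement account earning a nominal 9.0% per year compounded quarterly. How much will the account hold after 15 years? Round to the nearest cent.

A$323,571.13

With 4 periods per year: i = 0.0225, n = 60.
Accumulation factor s(60|0.0225) = 124.450435; FV = 2600 × 124.450435 = 323,571.1308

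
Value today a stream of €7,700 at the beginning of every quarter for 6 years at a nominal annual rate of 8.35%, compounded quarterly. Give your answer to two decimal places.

€147,214.17

Periodic rate i = 0.0835/4 = 0.020875; n = 6 × 4 = 24 periods.
PV = 7700 × [1 − (1+0.020875)^(−24)] / 0.020875 × (1+i) = 7700 × 19.118723 = 147,214.1667
(annuity-due: payments at period start, so ×(1+i).)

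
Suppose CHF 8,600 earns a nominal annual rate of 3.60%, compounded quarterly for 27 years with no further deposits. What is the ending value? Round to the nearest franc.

CHF 22,633

i = 0.036/4 = 0.009 per quarter; n = 27·4 = 108.
FV = 8,600 × (1 + 0.009)^108 = 22,633.1189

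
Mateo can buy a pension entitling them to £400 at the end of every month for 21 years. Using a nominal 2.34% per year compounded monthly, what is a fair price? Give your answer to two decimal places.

£79,577.00

Periodic rate i = 0.0234/12 = 0.00195; n = 21 × 12 = 252 periods.
PV = PMT · [1 − (1+i)^(−n)] / i = 400 · 198.942505 = 79,577.0021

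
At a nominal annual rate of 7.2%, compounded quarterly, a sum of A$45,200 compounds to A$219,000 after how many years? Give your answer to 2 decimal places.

22.11 years

Periodic rate i = 0.072/4 = 0.018.
(1+i)^n = 219000/45200 = 4.84513, so n = ln 4.84513 / ln 1.018 = 88.4519 quarters
= 88.4519/4 years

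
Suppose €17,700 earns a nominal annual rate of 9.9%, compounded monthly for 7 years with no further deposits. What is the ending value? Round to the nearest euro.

€35,294

i = 0.099/12 = 0.00825 per month; n = 7·12 = 84.
FV = PV·(1+i)^n = 17,700 × 1.994029 = 35,294.3057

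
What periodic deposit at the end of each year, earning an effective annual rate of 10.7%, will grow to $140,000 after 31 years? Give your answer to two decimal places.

FV-annuity factor = 209.023952; PMT = 140000 / 209.023952 = 669.7797

$669.78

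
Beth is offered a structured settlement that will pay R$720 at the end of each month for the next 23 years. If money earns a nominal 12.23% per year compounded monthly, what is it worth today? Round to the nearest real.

R$66,344

With 12 periods per year: i = 0.0101917, n = 276.
Annuity factor a(276|0.0101917) = 92.144748; PV = 720 × 92.144748 = 66,344.2184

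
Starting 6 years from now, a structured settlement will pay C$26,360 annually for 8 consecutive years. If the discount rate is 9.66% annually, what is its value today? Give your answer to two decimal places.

PV at t=5 (ordinary 8-year annuity): 26360 × a(8|0.0966) = 26360 × 5.401605 = 142,386.3096
PV₀ = 142,386.3096 / (1+0.0966)^5 = 142,386.3096 / 1.585774 = 89,789.8046

C$89,789.80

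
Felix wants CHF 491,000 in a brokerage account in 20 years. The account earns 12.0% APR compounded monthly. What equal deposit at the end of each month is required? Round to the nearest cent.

CHF 496.33

i = 0.12/12 = 0.01 per month; n = 20·12 = 240.
PMT = 491000 / ( [(1+0.01)^240 − 1] / 0.01 ) = 491000 / 989.255365 = 496.3329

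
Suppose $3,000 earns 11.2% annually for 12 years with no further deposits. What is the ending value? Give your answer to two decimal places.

FV = PV·(1+i)^n = 3,000 × 3.574847 = 10,724.5407

$10,724.54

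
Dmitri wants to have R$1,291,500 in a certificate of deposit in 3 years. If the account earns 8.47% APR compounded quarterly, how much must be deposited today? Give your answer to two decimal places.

i = 0.0847/4 = 0.021175 per quarter; n = 3·4 = 12.
Discount factor = (1+0.021175)^(−12) = 0.777675; PV = 1,291,500 × 0.777675 = 1,004,366.7391

R$1,004,366.74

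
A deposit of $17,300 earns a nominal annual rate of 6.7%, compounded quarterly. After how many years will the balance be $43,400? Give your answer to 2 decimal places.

13.84 years

Periodic rate i = 0.067/4 = 0.01675.
n = ln(43400/17300) / ln(1+0.01675) = ln(2.50867) / 0.016611 = 55.3692 quarters
= 55.3692/4 years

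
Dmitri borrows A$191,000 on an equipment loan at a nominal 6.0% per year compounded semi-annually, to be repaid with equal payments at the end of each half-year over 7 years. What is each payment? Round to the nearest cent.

A$16,908.53

With 2 periods per year: i = 0.03, n = 14.
PMT = 191000 / ( [1 − (1+0.03)^(−14)] / 0.03 ) = 191000 / 11.296073 = 16,908.5307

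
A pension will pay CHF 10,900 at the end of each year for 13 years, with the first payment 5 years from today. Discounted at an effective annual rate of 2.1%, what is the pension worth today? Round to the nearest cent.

Value one period before first payment (t=4): 10900 × [1 − (1+0.021)^(−13)] / 0.021 = 10900 × 11.273932 = 122,885.8557
PV₀ = 122,885.8557 / (1+0.021)^4 = 122,885.8557 / 1.086683 = 113,083.4188

CHF 113,083.42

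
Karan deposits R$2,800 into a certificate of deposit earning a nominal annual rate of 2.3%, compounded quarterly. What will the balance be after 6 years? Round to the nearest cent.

Periodic rate i = 0.023/4 = 0.00575; n = 6 × 4 = 24 periods.
FV = PV·(1+i)^n = 2,800 × 1.147522 = 3,213.0614

R$3,213.06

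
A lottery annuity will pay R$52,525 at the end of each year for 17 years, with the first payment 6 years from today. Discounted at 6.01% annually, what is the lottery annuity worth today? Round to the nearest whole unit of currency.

R$410,740

PV at t=5 (ordinary 17-year annuity): 52525 × a(17|0.0601) = 52525 × 10.469728 = 549,922.4699
Discount back 5 years: 549,922.4699 × (1+0.0601)^(−5) = 549,922.4699 × 0.746906 = 410,740.2781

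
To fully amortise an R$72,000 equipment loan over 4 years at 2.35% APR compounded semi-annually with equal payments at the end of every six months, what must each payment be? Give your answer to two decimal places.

R$9,482.36

Periodic rate i = 0.0235/2 = 0.01175; n = 4 × 2 = 8 periods.
Annuity-PV factor = 7.593047; PMT = 72000 / 7.593047 = 9,482.3595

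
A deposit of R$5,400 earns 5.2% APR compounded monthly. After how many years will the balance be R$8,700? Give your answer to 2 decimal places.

9.19 years

Periodic rate i = 0.052/12 = 0.00433333.
n = ln(8700/5400) / ln(1+0.00433333) = ln(1.61111) / 0.004324 = 110.2977 months
= 110.2977/12 years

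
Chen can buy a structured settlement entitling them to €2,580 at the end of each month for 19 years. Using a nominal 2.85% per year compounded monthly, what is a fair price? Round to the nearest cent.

With 12 periods per year: i = 0.002375, n = 228.
PV = PMT · [1 − (1+i)^(−n)] / i = 2580 · 175.895378 = 453,810.0750

€453,810.07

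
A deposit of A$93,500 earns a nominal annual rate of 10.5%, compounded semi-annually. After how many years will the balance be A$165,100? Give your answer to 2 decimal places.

Periodic rate i = 0.105/2 = 0.0525.
(1+i)^n = 165100/93500 = 1.76578, so n = ln 1.76578 / ln 1.0525 = 11.1122 half-years
= 11.1122/2 years

5.56 years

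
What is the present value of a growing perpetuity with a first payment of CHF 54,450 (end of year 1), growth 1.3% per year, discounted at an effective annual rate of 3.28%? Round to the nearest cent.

PV = PMT / (i − g) = 54450 / (0.0328 − 0.013) = 54450 / 0.019800 = 2,750,000.0000

CHF 2,750,000.00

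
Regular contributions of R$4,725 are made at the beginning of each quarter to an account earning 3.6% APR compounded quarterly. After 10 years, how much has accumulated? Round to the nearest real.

With 4 periods per year: i = 0.009, n = 40.
FV = 4725 × [(1+0.009)^40 − 1] / 0.009 × (1+i) = 4725 × 48.322481 = 228,323.7206
(Beginning-of-period payments → annuity-due factor ×(1+i).)

R$228,324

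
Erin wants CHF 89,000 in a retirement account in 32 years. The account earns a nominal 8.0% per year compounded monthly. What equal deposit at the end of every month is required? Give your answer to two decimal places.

CHF 50.17

Periodic rate i = 0.08/12 = 0.00666667; n = 32 × 12 = 384 periods.
FV-annuity factor = 1773.957801; PMT = 89000 / 1773.957801 = 50.1703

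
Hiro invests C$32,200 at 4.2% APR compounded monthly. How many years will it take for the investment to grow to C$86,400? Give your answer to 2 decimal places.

23.54 years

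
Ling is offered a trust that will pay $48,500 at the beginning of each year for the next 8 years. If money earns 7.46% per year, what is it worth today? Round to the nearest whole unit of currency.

PV = 48500 × [1 − (1+0.0746)^(−8)] / 0.0746 × (1+i) = 48500 × 6.303925 = 305,740.3551
(annuity-due: payments at period start, so ×(1+i).)

$305,740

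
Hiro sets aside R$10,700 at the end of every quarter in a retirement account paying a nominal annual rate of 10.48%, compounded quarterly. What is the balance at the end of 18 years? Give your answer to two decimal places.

R$2,220,582.73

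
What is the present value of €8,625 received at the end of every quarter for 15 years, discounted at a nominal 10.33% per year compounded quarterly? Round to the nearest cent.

Periodic rate i = 0.1033/4 = 0.025825; n = 15 × 4 = 60 periods.
PV = 8625 × [1 − (1+0.025825)^(−60)] / 0.025825 = 8625 × 30.336012 = 261,648.1074

€261,648.11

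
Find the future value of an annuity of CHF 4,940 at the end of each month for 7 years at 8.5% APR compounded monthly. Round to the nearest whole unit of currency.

CHF 564,368

Periodic rate i = 0.085/12 = 0.00708333; n = 7 × 12 = 84 periods.
Accumulation factor s(84|0.00708333) = 114.244559; FV = 4940 × 114.244559 = 564,368.1204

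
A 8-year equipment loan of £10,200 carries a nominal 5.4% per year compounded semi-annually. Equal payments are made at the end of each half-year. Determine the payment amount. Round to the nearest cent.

i = 0.054/2 = 0.027 per half-year; n = 8·2 = 16.
Annuity-PV factor = 12.854095; PMT = 10200 / 12.854095 = 793.5215

£793.52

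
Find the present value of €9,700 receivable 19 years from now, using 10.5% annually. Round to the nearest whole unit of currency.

Discount factor = (1+0.105)^(−19) = 0.150009; PV = 9,700 × 0.150009 = 1,455.0853

€1,455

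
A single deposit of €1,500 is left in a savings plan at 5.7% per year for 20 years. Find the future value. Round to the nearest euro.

€4,546

FV = 1,500 × (1 + 0.057)^20 = 4,545.5978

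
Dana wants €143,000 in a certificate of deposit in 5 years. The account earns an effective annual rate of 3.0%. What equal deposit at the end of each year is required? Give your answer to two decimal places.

€26,934.70

FV-annuity factor = 5.309136; PMT = 143000 / 5.309136 = 26,934.7037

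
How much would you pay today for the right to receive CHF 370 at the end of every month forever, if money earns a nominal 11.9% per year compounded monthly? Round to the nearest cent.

CHF 37,310.92

Periodic rate i = 0.119/12 = 0.00991667.
PV = PMT / i = 370 / 0.00991667 = 37,310.9244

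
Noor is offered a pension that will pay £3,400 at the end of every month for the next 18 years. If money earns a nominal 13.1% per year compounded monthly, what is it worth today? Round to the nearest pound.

£281,605

With 12 periods per year: i = 0.0109167, n = 216.
PV = 3400 × [1 − (1+0.0109167)^(−216)] / 0.0109167 = 3400 × 82.825107 = 281,605.3651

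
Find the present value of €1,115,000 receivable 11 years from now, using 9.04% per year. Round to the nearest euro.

Discount factor = (1+0.0904)^(−11) = 0.385972; PV = 1,115,000 × 0.385972 = 430,358.7093

€430,359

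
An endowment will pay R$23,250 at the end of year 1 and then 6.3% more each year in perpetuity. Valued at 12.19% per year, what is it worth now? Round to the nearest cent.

R$394,736.84

PV = D₁/(r − g) = 23250/(0.1219 − 0.063) = 394,736.8421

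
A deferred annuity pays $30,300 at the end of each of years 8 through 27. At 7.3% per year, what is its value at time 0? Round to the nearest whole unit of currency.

Value one period before first payment (t=7): 30300 × [1 − (1+0.073)^(−20)] / 0.073 = 30300 × 10.351422 = 313,648.0908
PV₀ = 313,648.0908 / (1+0.073)^7 = 313,648.0908 / 1.637563 = 191,533.4337

$191,533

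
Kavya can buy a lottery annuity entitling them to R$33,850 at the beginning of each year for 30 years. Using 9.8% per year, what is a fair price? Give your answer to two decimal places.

R$356,303.83

PV = PMT · [1 − (1+i)^(−n)] / i × (1+i) = 33850 · 10.525962 = 356,303.8273
(annuity-due: payments at period start, so ×(1+i).)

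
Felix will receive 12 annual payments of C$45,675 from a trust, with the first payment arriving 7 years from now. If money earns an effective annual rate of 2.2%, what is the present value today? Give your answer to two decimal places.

C$418,743.74

Value one period before first payment (t=6): 45675 × [1 − (1+0.022)^(−12)] / 0.022 = 45675 × 10.446604 = 477,148.6540
Discount back 6 years: 477,148.6540 × (1+0.022)^(−6) = 477,148.6540 × 0.877596 = 418,743.7406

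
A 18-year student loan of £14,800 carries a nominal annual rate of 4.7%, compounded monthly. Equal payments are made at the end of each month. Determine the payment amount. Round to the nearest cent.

£101.67

Periodic rate i = 0.047/12 = 0.00391667; n = 18 × 12 = 216 periods.
Annuity-PV factor = 145.573351; PMT = 14800 / 145.573351 = 101.6670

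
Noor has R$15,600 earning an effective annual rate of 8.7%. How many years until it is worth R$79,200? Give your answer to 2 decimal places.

19.48 years

(1+i)^n = 79200/15600 = 5.07692, so n = ln 5.07692 / ln 1.087 = 19.4758 years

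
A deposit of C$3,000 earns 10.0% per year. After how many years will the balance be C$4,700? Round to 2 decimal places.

(1+i)^n = 4700/3000 = 1.56667, so n = ln 1.56667 / ln 1.1 = 4.7104 years

4.71 years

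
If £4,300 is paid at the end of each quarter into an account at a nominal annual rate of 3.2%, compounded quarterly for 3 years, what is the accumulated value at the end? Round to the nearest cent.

£53,932.05

i = 0.032/4 = 0.008 per quarter; n = 3·4 = 12.
FV = PMT · [(1+i)^n − 1] / i = 4300 · 12.542337 = 53,932.0479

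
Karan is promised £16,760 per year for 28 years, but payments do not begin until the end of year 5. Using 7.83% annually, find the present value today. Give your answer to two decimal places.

Value one period before first payment (t=4): 16760 × [1 − (1+0.0783)^(−28)] / 0.0783 = 16760 × 11.224253 = 188,118.4841
Discount back 4 years: 188,118.4841 × (1+0.0783)^(−4) = 188,118.4841 × 0.739676 = 139,146.7444

£139,146.74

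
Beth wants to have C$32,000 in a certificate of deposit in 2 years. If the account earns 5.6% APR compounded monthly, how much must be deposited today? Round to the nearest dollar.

C$28,617

Periodic rate i = 0.056/12 = 0.00466667; n = 2 × 12 = 24 periods.
PV = FV·(1+i)^(−n) = 32,000 × 0.894277 = 28,616.8706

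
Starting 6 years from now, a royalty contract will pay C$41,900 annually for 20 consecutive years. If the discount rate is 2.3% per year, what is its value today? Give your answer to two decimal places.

PV at t=5 (ordinary 20-year annuity): 41900 × a(20|0.023) = 41900 × 15.887766 = 665,697.3965
PV₀ = 665,697.3965 / (1+0.023)^5 = 665,697.3965 / 1.120413 = 594,153.5412

C$594,153.54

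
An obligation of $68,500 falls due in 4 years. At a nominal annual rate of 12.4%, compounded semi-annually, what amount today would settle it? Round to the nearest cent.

$42,334.50

i = 0.124/2 = 0.062 per half-year; n = 4·2 = 8.
PV = FV·(1+i)^(−n) = 68,500 × 0.618022 = 42,334.5003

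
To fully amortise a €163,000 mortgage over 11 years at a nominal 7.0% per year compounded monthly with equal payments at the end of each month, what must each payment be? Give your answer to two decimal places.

i = 0.07/12 = 0.00583333 per month; n = 11·12 = 132.
PMT = 163000 / ( [1 − (1+0.00583333)^(−132)] / 0.00583333 ) = 163000 / 91.877134 = 1,774.1085

€1,774.11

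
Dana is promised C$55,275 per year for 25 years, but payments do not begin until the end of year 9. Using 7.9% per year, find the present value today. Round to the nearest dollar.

C$323,918

PV at t=8 (ordinary 25-year annuity): 55275 × a(25|0.079) = 55275 × 10.766595 = 595,123.5519
Discount back 8 years: 595,123.5519 × (1+0.079)^(−8) = 595,123.5519 × 0.544288 = 323,918.3715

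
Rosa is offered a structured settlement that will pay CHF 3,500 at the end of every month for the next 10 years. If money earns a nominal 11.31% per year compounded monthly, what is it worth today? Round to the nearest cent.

Periodic rate i = 0.1131/12 = 0.009425; n = 10 × 12 = 120 periods.
PV = 3500 × [1 − (1+0.009425)^(−120)] / 0.009425 = 3500 × 71.679132 = 250,876.9617

CHF 250,876.96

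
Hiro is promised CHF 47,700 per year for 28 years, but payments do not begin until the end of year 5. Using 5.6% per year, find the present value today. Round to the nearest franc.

Value one period before first payment (t=4): 47700 × [1 − (1+0.056)^(−28)] / 0.056 = 47700 × 13.973652 = 666,543.2105
PV₀ = 666,543.2105 / (1+0.056)^4 = 666,543.2105 / 1.243528 = 536,009.6841

CHF 536,010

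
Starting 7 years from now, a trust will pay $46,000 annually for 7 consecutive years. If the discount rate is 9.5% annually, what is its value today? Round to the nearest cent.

$132,082.20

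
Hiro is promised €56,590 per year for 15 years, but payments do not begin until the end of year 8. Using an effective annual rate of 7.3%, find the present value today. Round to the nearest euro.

€308,868

Value one period before first payment (t=7): 56590 × [1 − (1+0.073)^(−15)] / 0.073 = 56590 × 8.937815 = 505,790.9556
Discount back 7 years: 505,790.9556 × (1+0.073)^(−7) = 505,790.9556 × 0.610663 = 308,868.0636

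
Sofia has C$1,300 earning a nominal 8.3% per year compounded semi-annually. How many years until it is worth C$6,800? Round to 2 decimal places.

Periodic rate i = 0.083/2 = 0.0415.
n = ln(6800/1300) / ln(1+0.0415) = ln(5.23077) / 0.040662 = 40.6905 half-years
= 40.6905/2 years

20.35 years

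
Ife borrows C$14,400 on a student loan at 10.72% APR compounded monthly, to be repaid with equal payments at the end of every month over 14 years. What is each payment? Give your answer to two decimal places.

i = 0.1072/12 = 0.00893333 per month; n = 14·12 = 168.
PMT = 14400 / ( [1 − (1+0.00893333)^(−168)] / 0.00893333 ) = 14400 / 86.816147 = 165.8678

C$165.87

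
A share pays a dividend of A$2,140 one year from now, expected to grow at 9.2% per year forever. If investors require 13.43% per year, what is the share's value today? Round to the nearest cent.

A$50,591.02

PV = D₁/(r − g) = 2140/(0.1343 − 0.092) = 50,591.0165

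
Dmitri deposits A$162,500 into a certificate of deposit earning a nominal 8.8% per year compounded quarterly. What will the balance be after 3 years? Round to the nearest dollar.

A$210,991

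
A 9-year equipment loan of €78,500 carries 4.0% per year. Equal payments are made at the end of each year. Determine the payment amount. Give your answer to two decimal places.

€10,557.70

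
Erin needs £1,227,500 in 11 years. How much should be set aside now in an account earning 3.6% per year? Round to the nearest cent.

PV = 1,227,500 / (1 + 0.036)^11 = 1,227,500 / 1.475561 = 831,886.7198

£831,886.72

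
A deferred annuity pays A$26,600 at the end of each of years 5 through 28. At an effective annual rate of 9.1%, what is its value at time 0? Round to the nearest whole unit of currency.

Value one period before first payment (t=4): 26600 × [1 − (1+0.091)^(−24)] / 0.091 = 26600 × 9.630183 = 256,162.8587
PV₀ = 256,162.8587 / (1+0.091)^4 = 256,162.8587 / 1.416769 = 180,807.7987

A$180,808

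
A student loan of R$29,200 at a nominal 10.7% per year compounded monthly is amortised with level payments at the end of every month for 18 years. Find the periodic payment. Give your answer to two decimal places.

i = 0.107/12 = 0.00891667 per month; n = 18·12 = 216.
PMT = 29200 / ( [1 − (1+0.00891667)^(−216)] / 0.00891667 ) = 29200 / 95.665880 = 305.2290

R$305.23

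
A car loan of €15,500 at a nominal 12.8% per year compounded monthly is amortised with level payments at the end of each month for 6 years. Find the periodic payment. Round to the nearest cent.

€309.51

With 12 periods per year: i = 0.0106667, n = 72.
Annuity-PV factor = 50.078367; PMT = 15500 / 50.078367 = 309.5149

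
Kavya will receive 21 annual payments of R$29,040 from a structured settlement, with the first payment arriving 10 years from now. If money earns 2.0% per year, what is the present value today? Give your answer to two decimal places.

R$413,361.72

Value one period before first payment (t=9): 29040 × [1 − (1+0.02)^(−21)] / 0.02 = 29040 × 17.011209 = 494,005.5140
PV₀ = 494,005.5140 / (1+0.02)^9 = 494,005.5140 / 1.195093 = 413,361.7152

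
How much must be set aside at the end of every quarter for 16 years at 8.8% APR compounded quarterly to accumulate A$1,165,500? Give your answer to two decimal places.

A$8,473.99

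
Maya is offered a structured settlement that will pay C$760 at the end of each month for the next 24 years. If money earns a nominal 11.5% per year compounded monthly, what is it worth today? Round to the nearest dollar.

C$74,219

i = 0.115/12 = 0.00958333 per month; n = 24·12 = 288.
PV = PMT · [1 − (1+i)^(−n)] / i = 760 · 97.656106 = 74,218.6408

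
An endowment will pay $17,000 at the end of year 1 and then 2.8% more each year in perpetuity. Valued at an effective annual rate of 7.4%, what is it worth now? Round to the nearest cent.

$369,565.22

PV = PMT / (i − g) = 17000 / (0.074 − 0.028) = 17000 / 0.046000 = 369,565.2174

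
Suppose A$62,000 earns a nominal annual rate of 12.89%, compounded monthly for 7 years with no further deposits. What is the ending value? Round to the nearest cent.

Periodic rate i = 0.1289/12 = 0.0107417; n = 7 × 12 = 84 periods.
FV = PV·(1+i)^n = 62,000 × 2.453433 = 152,112.8544

A$152,112.85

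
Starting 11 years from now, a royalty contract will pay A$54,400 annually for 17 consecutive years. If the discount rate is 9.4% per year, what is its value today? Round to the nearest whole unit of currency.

Value one period before first payment (t=10): 54400 × [1 − (1+0.094)^(−17)] / 0.094 = 54400 × 8.328480 = 453,069.3308
Discount back 10 years: 453,069.3308 × (1+0.094)^(−10) = 453,069.3308 × 0.407218 = 184,497.9075

A$184,498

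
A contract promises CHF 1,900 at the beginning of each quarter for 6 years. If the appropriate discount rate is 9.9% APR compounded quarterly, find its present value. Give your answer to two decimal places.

CHF 34,918.88

Periodic rate i = 0.099/4 = 0.02475; n = 6 × 4 = 24 periods.
PV = 1900 × [1 − (1+0.02475)^(−24)] / 0.02475 × (1+i) = 1900 × 18.378360 = 34,918.8836
Payments are at the start of each period, so multiply by (1+i).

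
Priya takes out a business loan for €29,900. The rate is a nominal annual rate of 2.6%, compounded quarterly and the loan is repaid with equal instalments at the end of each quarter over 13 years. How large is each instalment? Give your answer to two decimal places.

Periodic rate i = 0.026/4 = 0.0065; n = 13 × 4 = 52 periods.
PMT = 29900 / ( [1 − (1+0.0065)^(−52)] / 0.0065 ) = 29900 / 44.003726 = 679.4879

€679.49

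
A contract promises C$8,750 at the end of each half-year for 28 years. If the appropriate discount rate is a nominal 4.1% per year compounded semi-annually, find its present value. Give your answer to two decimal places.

C$289,827.65

With 2 periods per year: i = 0.0205, n = 56.
PV = 8750 × [1 − (1+0.0205)^(−56)] / 0.0205 = 8750 × 33.123160 = 289,827.6538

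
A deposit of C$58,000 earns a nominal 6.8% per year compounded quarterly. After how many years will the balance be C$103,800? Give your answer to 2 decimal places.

8.63 years

Periodic rate i = 0.068/4 = 0.017.
n = ln(103800/58000) / ln(1+0.017) = ln(1.78966) / 0.016857 = 34.5268 quarters
= 34.5268/4 years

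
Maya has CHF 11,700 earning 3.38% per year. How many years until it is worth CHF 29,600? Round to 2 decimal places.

27.92 years

n = ln(29600/11700) / ln(1+0.0338) = ln(2.52991) / 0.033241 = 27.9226 years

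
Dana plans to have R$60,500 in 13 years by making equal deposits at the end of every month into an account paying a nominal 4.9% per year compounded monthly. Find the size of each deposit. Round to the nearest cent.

R$278.09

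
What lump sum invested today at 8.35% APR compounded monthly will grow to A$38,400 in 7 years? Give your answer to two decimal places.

Periodic rate i = 0.0835/12 = 0.00695833; n = 7 × 12 = 84 periods.
PV = FV·(1+i)^(−n) = 38,400 × 0.558514 = 21,446.9329

A$21,446.93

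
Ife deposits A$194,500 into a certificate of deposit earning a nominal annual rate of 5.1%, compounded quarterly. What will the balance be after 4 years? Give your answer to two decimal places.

A$238,207.61

With 4 periods per year: i = 0.01275, n = 16.
194,500 × (1+0.01275)^16 = 194,500 × 1.224718 = 238,207.6120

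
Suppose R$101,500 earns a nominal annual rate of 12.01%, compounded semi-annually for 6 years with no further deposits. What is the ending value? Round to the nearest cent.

With 2 periods per year: i = 0.06005, n = 12.
101,500 × (1+0.06005)^12 = 101,500 × 2.013336 = 204,353.5783

R$204,353.58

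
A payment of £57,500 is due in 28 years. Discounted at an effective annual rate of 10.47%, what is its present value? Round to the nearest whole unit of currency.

PV = FV·(1+i)^(−n) = 57,500 × 0.061540 = 3,538.5549

£3,539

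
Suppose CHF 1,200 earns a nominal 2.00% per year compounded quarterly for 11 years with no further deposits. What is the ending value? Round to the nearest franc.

CHF 1,494

Periodic rate i = 0.02/4 = 0.005; n = 11 × 4 = 44 periods.
FV = 1,200 × (1 + 0.005)^44 = 1,494.4726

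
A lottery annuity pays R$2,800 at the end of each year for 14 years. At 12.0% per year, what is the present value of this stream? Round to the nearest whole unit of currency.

PV = PMT · [1 − (1+i)^(−n)] / i = 2800 · 6.628168 = 18,558.8710

R$18,559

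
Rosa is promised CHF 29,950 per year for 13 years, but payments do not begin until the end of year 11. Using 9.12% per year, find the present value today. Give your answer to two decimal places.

PV at t=10 (ordinary 13-year annuity): 29950 × a(13|0.0912) = 29950 × 7.439187 = 222,803.6392
Discount back 10 years: 222,803.6392 × (1+0.0912)^(−10) = 222,803.6392 × 0.417788 = 93,084.7865

CHF 93,084.79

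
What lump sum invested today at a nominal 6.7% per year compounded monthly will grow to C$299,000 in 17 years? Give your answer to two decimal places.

With 12 periods per year: i = 0.00558333, n = 204.
PV = 299,000 / (1 + 0.00558333)^204 = 299,000 / 3.113763 = 96,025.2805

C$96,025.28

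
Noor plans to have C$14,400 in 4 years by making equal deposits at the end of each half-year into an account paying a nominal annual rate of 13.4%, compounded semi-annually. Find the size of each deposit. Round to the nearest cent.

Periodic rate i = 0.134/2 = 0.067; n = 4 × 2 = 8 periods.
FV-annuity factor = 10.149604; PMT = 14400 / 10.149604 = 1,418.7745

C$1,418.77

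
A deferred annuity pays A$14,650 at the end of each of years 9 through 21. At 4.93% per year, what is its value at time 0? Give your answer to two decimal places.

A$94,037.97

Value one period before first payment (t=8): 14650 × [1 − (1+0.0493)^(−13)] / 0.0493 = 14650 × 9.433286 = 138,197.6432
PV₀ = 138,197.6432 / (1+0.0493)^8 = 138,197.6432 / 1.469594 = 94,037.9718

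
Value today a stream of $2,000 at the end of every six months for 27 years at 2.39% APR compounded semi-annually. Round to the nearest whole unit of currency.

$79,244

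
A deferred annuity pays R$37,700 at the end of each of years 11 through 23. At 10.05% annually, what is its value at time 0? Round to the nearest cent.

R$102,513.33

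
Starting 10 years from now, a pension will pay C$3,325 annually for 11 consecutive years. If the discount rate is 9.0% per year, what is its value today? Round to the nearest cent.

C$10,418.22

Value one period before first payment (t=9): 3325 × [1 − (1+0.09)^(−11)] / 0.09 = 3325 × 6.805191 = 22,627.2586
Discount back 9 years: 22,627.2586 × (1+0.09)^(−9) = 22,627.2586 × 0.460428 = 10,418.2184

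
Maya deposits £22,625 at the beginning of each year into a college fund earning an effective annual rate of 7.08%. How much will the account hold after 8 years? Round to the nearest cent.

Accumulation factor s(8|0.0708) × (1+i) = 11.017899; FV = 22625 × 11.017899 = 249,279.9539
(Beginning-of-period payments → annuity-due factor ×(1+i).)

£249,279.95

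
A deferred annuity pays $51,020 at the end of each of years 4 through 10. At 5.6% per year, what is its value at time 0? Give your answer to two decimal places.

Value one period before first payment (t=3): 51020 × [1 − (1+0.056)^(−7)] / 0.056 = 51020 × 5.662627 = 288,907.2541
PV₀ = 288,907.2541 / (1+0.056)^3 = 288,907.2541 / 1.177584 = 245,339.0572

$245,339.06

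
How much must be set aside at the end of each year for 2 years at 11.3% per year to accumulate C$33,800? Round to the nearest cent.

C$15,996.21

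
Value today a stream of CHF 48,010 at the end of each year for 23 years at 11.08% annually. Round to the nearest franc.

Annuity factor a(23|0.1108) = 8.220198; PV = 48010 × 8.220198 = 394,651.6994

CHF 394,652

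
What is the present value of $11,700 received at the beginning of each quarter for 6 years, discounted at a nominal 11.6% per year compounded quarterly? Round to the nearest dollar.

$206,106

With 4 periods per year: i = 0.029, n = 24.
Annuity factor a(24|0.029) × (1+i) = 17.615893; PV = 11700 × 17.615893 = 206,105.9425
(Beginning-of-period payments → annuity-due factor ×(1+i).)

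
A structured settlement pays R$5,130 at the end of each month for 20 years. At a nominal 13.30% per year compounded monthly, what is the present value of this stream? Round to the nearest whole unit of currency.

With 12 periods per year: i = 0.0110833, n = 240.
Annuity factor a(240|0.0110833) = 83.821418; PV = 5130 × 83.821418 = 430,003.8732

R$430,004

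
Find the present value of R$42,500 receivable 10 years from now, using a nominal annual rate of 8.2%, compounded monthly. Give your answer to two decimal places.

R$18,770.62

With 12 periods per year: i = 0.00683333, n = 120.
PV = FV·(1+i)^(−n) = 42,500 × 0.441662 = 18,770.6231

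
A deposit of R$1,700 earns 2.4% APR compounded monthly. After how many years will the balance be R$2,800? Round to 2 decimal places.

Periodic rate i = 0.024/12 = 0.002.
n = ln(2800/1700) / ln(1+0.002) = ln(1.64706) / 0.001998 = 249.7450 months
= 249.7450/12 years

20.81 years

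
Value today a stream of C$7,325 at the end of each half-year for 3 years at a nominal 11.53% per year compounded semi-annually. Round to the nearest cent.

With 2 periods per year: i = 0.05765, n = 6.
PV = 7325 × [1 − (1+0.05765)^(−6)] / 0.05765 = 7325 × 4.953841 = 36,286.8886

C$36,286.89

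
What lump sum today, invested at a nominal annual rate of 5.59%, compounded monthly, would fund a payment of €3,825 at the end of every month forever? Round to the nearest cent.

€821,109.12

Periodic rate i = 0.0559/12 = 0.00465833.
PV = C/r = 3825/0.00465833 = 821,109.1234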